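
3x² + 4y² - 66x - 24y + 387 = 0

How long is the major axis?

3(x² - 22x) + 4(y² - 6y) = -387
Completing the square gives 3(x - 11)² + 4(y - 3)² = -387 + 363 + 36 = 12.
Dividing both sides by 12: (x - 11)²/4 + (y - 3)²/3 = 1
Ellipse, center (11, 3), major axis horizontal; a² = 4, b² = 3.
a² = 4 so a = 2; the major axis has length 2a = 4.

4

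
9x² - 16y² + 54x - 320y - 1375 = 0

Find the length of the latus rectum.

Collect terms: 9(x² + 6x) -16(y² + 20y) = 1375
Complete the square: 9(x + 3)² -16(y + 10)² = 1375 + 81 - 1600 = -144
Dividing both sides by -144: (y + 10)²/9 - (x + 3)²/16 = 1
Hyperbola, center (-3, -10), transverse axis vertical; a² = 9, b² = 16.
Latus rectum length = 2b²/a = 2·16/3 = 32/3.

32/3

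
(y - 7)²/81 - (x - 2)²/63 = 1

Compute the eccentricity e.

Center (2, 7). The positive term is the y-term, so the transverse axis is vertical; a² = 81, b² = 63.
c² = a² + b² = 144, so c = 12.
e = c/a = 12/9 = 4/3.

e = 4/3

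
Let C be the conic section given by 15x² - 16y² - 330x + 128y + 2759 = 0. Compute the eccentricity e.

Collect terms: 15(x² - 22x) -16(y² - 8y) = -2759
Complete the square in x and y: 15(x - 11)² -16(y - 4)² = -2759 + 1815 - 256 = -1200
Divide through by -1200 to get (y - 4)²/75 - (x - 11)²/80 = 1.
Hyperbola, center (11, 4), transverse axis vertical; a² = 75, b² = 80.
c² = a² + b² = 155, so c = √155.
e = c/a = √155/5√3 = √465/15.

e = √465/15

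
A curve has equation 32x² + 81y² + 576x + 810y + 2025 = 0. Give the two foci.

(-16, -5) and (-2, -5)

32(x² + 18x) + 81(y² + 10y) = -2025
32(x + 9)² + 81(y + 5)² = -2025 + 2592 + 2025 = 2592
Divide through by 2592 to get (x + 9)²/81 + (y + 5)²/32 = 1.
Ellipse, center (-9, -5), major axis horizontal; a² = 81, b² = 32.
c² = a² - b² = 81 - 32 = 49, so c = 7.
Foci lie on the horizontal axis through the center: (h ± c, k).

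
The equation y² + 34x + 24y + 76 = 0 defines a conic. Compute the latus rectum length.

Only y is squared. Complete the square in y: (y + 12)² = -34(x - 2).
Vertex (2, -12); 4p = -34 so p = -17/2. Opens left.
Latus rectum length = |4p| = 34.

34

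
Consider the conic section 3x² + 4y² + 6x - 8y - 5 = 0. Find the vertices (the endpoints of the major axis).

(-3, 1) and (1, 1)

Collect terms: 3(x² + 2x) + 4(y² - 2y) = 5
Completing the square gives 3(x + 1)² + 4(y - 1)² = 5 + 3 + 4 = 12.
Divide through by 12 to get (x + 1)²/4 + (y - 1)²/3 = 1.
Ellipse, center (-1, 1), major axis horizontal; a² = 4, b² = 3.
a = 2. Vertices at (h ± a, k).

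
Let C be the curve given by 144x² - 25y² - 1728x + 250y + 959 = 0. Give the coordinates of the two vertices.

Group: 144(x² - 12x) -25(y² - 10y) = -959
Complete the square in x and y: 144(x - 6)² -25(y - 5)² = -959 + 5184 - 625 = 3600
Divide by 3600: (x - 6)²/25 - (y - 5)²/144 = 1
Hyperbola, center (6, 5), transverse axis horizontal; a² = 25, b² = 144.
a = 5. Vertices at (h ± a, k).

(1, 5) and (11, 5)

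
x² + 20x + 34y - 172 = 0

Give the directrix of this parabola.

Only x is squared. Complete the square in x: (x + 10)² = -34(y - 8).
Vertex (-10, 8); 4p = -34 so p = -17/2. Opens down.
Directrix is the horizontal line y = k − p = 8 − (-17/2) = 33/2.

y = 33/2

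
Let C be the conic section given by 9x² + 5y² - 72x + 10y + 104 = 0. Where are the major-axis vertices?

(4, -4) and (4, 2)

9(x² - 8x) + 5(y² + 2y) = -104
9(x - 4)² + 5(y + 1)² = -104 + 144 + 5 = 45
Dividing both sides by 45: (x - 4)²/5 + (y + 1)²/9 = 1
Ellipse, center (4, -1), major axis vertical; a² = 9, b² = 5.
a = 3. Vertices at (h, k ± a).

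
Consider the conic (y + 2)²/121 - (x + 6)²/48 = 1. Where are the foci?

(-6, -15) and (-6, 11)

Center (-6, -2). The positive term is the y-term, so the transverse axis is vertical; a² = 121, b² = 48.
c² = a² + b² = 121 + 48 = 169, so c = 13.
Foci lie on the vertical axis through the center: (h, k ± c).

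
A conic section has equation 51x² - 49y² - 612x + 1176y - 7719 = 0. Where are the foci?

(-4, 12) and (16, 12)

Group: 51(x² - 12x) -49(y² - 24y) = 7719
51(x - 6)² -49(y - 12)² = 7719 + 1836 - 7056 = 2499
Divide by 2499: (x - 6)²/49 - (y - 12)²/51 = 1
Hyperbola, center (6, 12), transverse axis horizontal; a² = 49, b² = 51.
c² = a² + b² = 49 + 51 = 100, so c = 10.
Foci lie on the horizontal axis through the center: (h ± c, k).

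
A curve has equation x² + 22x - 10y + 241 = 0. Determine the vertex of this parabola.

(-11, 12)

Only x is squared. Complete the square in x: (x + 11)² = 10(y - 12).
Vertex (-11, 12); 4p = 10 so p = 5/2. Opens up.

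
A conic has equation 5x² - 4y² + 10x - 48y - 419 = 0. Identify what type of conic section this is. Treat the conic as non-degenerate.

hyperbola

No xy term. Coefficients of x² and y² are A = 5, C = -4.
A and C have opposite signs ⇒ hyperbola.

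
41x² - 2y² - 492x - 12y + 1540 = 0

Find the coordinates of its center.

(6, -3)

Rearranging, 41(x² - 12x) -2(y² + 6y) = -1540.
Completing the square gives 41(x - 6)² -2(y + 3)² = -1540 + 1476 - 18 = -82.
Divide through by -82 to get (y + 3)²/41 - (x - 6)²/2 = 1.
Hyperbola with center (6, -3).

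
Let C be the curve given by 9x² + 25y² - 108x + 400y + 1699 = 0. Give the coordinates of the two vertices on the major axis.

Group the x- and y-terms: 9(x² - 12x) + 25(y² + 16y) = -1699
9(x - 6)² + 25(y + 8)² = -1699 + 324 + 1600 = 225
Divide by 225: (x - 6)²/25 + (y + 8)²/9 = 1
Ellipse, center (6, -8), major axis horizontal; a² = 25, b² = 9.
a = 5. Vertices at (h ± a, k).

(1, -8) and (11, -8)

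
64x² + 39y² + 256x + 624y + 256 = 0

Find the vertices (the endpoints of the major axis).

(-2, -16) and (-2, 0)

Rearranging, 64(x² + 4x) + 39(y² + 16y) = -256.
Complete the square in x and y: 64(x + 2)² + 39(y + 8)² = -256 + 256 + 2496 = 2496
Dividing both sides by 2496: (x + 2)²/39 + (y + 8)²/64 = 1
Ellipse, center (-2, -8), major axis vertical; a² = 64, b² = 39.
a = 8. Vertices at (h, k ± a).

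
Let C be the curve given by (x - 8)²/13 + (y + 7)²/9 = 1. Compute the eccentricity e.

e = 2√13/13

Center (8, -7). The larger denominator 13 sits under the x-term, so the major axis is horizontal; a² = 13, b² = 9.
c² = a² - b² = 4, so c = 2.
e = c/a = 2/√13 = 2√13/13.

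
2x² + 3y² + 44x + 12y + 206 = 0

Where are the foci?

2(x² + 22x) + 3(y² + 4y) = -206
2(x + 11)² + 3(y + 2)² = -206 + 242 + 12 = 48
Divide by 48: (x + 11)²/24 + (y + 2)²/16 = 1
Ellipse, center (-11, -2), major axis horizontal; a² = 24, b² = 16.
c² = a² - b² = 24 - 16 = 8, so c = 2√2.
Foci lie on the horizontal axis through the center: (h ± c, k).

(-11 - 2√2, -2) and (-11 + 2√2, -2)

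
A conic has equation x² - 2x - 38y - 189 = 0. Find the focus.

Only x is squared. Complete the square in x: (x - 1)² = 38(y + 5).
Vertex (1, -5); 4p = 38 so p = 19/2. Opens up.
Focus is p units from the vertex along the axis: (h, k + p).

(1, 9/2)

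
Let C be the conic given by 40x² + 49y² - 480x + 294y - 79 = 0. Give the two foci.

Group the x- and y-terms: 40(x² - 12x) + 49(y² + 6y) = 79
Complete the square: 40(x - 6)² + 49(y + 3)² = 79 + 1440 + 441 = 1960
Divide by 1960: (x - 6)²/49 + (y + 3)²/40 = 1
Ellipse, center (6, -3), major axis horizontal; a² = 49, b² = 40.
c² = a² - b² = 49 - 40 = 9, so c = 3.
Foci lie on the horizontal axis through the center: (h ± c, k).

(3, -3) and (9, -3)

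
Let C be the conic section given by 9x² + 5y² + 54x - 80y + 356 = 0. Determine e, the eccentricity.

Group: 9(x² + 6x) + 5(y² - 16y) = -356
9(x + 3)² + 5(y - 8)² = -356 + 81 + 320 = 45
Dividing both sides by 45: (x + 3)²/5 + (y - 8)²/9 = 1
Ellipse, center (-3, 8), major axis vertical; a² = 9, b² = 5.
c² = a² - b² = 4, so c = 2.
e = c/a = 2/3.

e = 2/3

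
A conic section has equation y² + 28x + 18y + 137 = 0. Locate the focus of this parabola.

(-9, -9)

Only y is squared. Complete the square in y: (y + 9)² = -28(x + 2).
Vertex (-2, -9); 4p = -28 so p = -7. Opens left.
Focus is p units from the vertex along the axis: (h + p, k).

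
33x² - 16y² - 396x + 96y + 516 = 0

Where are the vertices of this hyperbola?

(2, 3) and (10, 3)

Group the x- and y-terms: 33(x² - 12x) -16(y² - 6y) = -516
Complete the square in x and y: 33(x - 6)² -16(y - 3)² = -516 + 1188 - 144 = 528
Dividing both sides by 528: (x - 6)²/16 - (y - 3)²/33 = 1
Hyperbola, center (6, 3), transverse axis horizontal; a² = 16, b² = 33.
a = 4. Vertices at (h ± a, k).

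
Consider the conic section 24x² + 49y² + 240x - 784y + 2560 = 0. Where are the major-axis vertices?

Collect terms: 24(x² + 10x) + 49(y² - 16y) = -2560
Complete the square in x and y: 24(x + 5)² + 49(y - 8)² = -2560 + 600 + 3136 = 1176
Divide through by 1176 to get (x + 5)²/49 + (y - 8)²/24 = 1.
Ellipse, center (-5, 8), major axis horizontal; a² = 49, b² = 24.
a = 7. Vertices at (h ± a, k).

(-12, 8) and (2, 8)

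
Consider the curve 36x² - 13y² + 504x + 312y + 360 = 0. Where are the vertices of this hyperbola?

36(x² + 14x) -13(y² - 24y) = -360
Completing the square gives 36(x + 7)² -13(y - 12)² = -360 + 1764 - 1872 = -468.
Divide by -468: (y - 12)²/36 - (x + 7)²/13 = 1
Hyperbola, center (-7, 12), transverse axis vertical; a² = 36, b² = 13.
a = 6. Vertices at (h, k ± a).

(-7, 6) and (-7, 18)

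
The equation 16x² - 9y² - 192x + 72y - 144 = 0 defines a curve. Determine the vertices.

16(x² - 12x) -9(y² - 8y) = 144
16(x - 6)² -9(y - 4)² = 144 + 576 - 144 = 576
Divide by 576: (x - 6)²/36 - (y - 4)²/64 = 1
Hyperbola, center (6, 4), transverse axis horizontal; a² = 36, b² = 64.
a = 6. Vertices at (h ± a, k).

(0, 4) and (12, 4)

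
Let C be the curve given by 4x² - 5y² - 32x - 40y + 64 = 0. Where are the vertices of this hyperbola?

(4, -8) and (4, 0)

Rearranging, 4(x² - 8x) -5(y² + 8y) = -64.
Completing the square gives 4(x - 4)² -5(y + 4)² = -64 + 64 - 80 = -80.
Dividing both sides by -80: (y + 4)²/16 - (x - 4)²/20 = 1
Hyperbola, center (4, -4), transverse axis vertical; a² = 16, b² = 20.
a = 4. Vertices at (h, k ± a).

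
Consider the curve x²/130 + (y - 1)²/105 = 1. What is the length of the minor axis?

2√105

Center (0, 1). The larger denominator 130 sits under the x-term, so the major axis is horizontal; a² = 130, b² = 105.
b² = 105 so b = √105; the minor axis has length 2b = 2√105.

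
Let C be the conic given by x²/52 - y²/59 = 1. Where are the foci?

Center (0, 0). The positive term is the x-term, so the transverse axis is horizontal; a² = 52, b² = 59.
c² = a² + b² = 52 + 59 = 111, so c = √111.
Foci lie on the horizontal axis through the center: (h ± c, k).

(0 - √111, 0) and (0 + √111, 0)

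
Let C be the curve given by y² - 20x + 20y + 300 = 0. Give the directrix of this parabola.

Only y is squared. Complete the square in y: (y + 10)² = 20(x - 10).
Vertex (10, -10); 4p = 20 so p = 5. Opens right.
Directrix is the vertical line x = h − p = 10 − (5) = 5.

x = 5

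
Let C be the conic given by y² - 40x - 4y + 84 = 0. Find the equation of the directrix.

Only y is squared. Complete the square in y: (y - 2)² = 40(x - 2).
Vertex (2, 2); 4p = 40 so p = 10. Opens right.
Directrix is the vertical line x = h − p = 2 − (10) = -8.

x = -8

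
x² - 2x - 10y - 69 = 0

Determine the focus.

(1, -9/2)

Only x is squared. Complete the square in x: (x - 1)² = 10(y + 7).
Vertex (1, -7); 4p = 10 so p = 5/2. Opens up.
Focus is p units from the vertex along the axis: (h, k + p).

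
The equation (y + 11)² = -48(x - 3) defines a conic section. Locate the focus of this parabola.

(-9, -11)

Vertex (3, -11); 4p = -48 so p = -12. Opens left.
Focus is p units from the vertex along the axis: (h + p, k).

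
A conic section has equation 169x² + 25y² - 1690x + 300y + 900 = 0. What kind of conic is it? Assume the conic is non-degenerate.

ellipse

No xy term. Coefficients of x² and y² are A = 169, C = 25.
A and C have the same sign but A ≠ C ⇒ ellipse.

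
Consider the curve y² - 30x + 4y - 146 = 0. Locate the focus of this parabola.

Only y is squared. Complete the square in y: (y + 2)² = 30(x + 5).
Vertex (-5, -2); 4p = 30 so p = 15/2. Opens right.
Focus is p units from the vertex along the axis: (h + p, k).

(5/2, -2)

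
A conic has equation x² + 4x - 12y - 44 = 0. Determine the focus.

Only x is squared. Complete the square in x: (x + 2)² = 12(y + 4).
Vertex (-2, -4); 4p = 12 so p = 3. Opens up.
Focus is p units from the vertex along the axis: (h, k + p).

(-2, -1)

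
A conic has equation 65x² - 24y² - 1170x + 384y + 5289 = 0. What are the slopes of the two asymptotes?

Group: 65(x² - 18x) -24(y² - 16y) = -5289
65(x - 9)² -24(y - 8)² = -5289 + 5265 - 1536 = -1560
Divide through by -1560 to get (y - 8)²/65 - (x - 9)²/24 = 1.
Hyperbola, center (9, 8), transverse axis vertical; a² = 65, b² = 24.
For a vertical hyperbola the asymptotes have slope ±a/b.
Here that is ±√65/2√6 = ±√390/12.

√390/12 and -√390/12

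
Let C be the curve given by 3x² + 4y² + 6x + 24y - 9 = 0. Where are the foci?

(-3, -3) and (1, -3)

Group the x- and y-terms: 3(x² + 2x) + 4(y² + 6y) = 9
Complete the square: 3(x + 1)² + 4(y + 3)² = 9 + 3 + 36 = 48
Divide by 48: (x + 1)²/16 + (y + 3)²/12 = 1
Ellipse, center (-1, -3), major axis horizontal; a² = 16, b² = 12.
c² = a² - b² = 16 - 12 = 4, so c = 2.
Foci lie on the horizontal axis through the center: (h ± c, k).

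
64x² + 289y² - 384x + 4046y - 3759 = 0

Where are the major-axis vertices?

(-14, -7) and (20, -7)

Group: 64(x² - 6x) + 289(y² + 14y) = 3759
Complete the square: 64(x - 3)² + 289(y + 7)² = 3759 + 576 + 14161 = 18496
Divide by 18496: (x - 3)²/289 + (y + 7)²/64 = 1
Ellipse, center (3, -7), major axis horizontal; a² = 289, b² = 64.
a = 17. Vertices at (h ± a, k).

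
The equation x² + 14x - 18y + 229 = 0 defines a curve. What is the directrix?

Only x is squared. Complete the square in x: (x + 7)² = 18(y - 10).
Vertex (-7, 10); 4p = 18 so p = 9/2. Opens up.
Directrix is the horizontal line y = k − p = 10 − (9/2) = 11/2.

y = 11/2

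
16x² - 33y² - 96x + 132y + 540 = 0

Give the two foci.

Rearranging, 16(x² - 6x) -33(y² - 4y) = -540.
Complete the square in x and y: 16(x - 3)² -33(y - 2)² = -540 + 144 - 132 = -528
Divide by -528: (y - 2)²/16 - (x - 3)²/33 = 1
Hyperbola, center (3, 2), transverse axis vertical; a² = 16, b² = 33.
c² = a² + b² = 16 + 33 = 49, so c = 7.
Foci lie on the vertical axis through the center: (h, k ± c).

(3, -5) and (3, 9)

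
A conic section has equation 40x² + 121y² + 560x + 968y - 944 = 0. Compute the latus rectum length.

Collect terms: 40(x² + 14x) + 121(y² + 8y) = 944
Complete the square: 40(x + 7)² + 121(y + 4)² = 944 + 1960 + 1936 = 4840
Divide through by 4840 to get (x + 7)²/121 + (y + 4)²/40 = 1.
Ellipse, center (-7, -4), major axis horizontal; a² = 121, b² = 40.
Latus rectum length = 2b²/a = 2·40/11 = 80/11.

80/11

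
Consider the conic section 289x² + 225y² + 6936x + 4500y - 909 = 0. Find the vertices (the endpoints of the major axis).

(-12, -27) and (-12, 7)

Rearranging, 289(x² + 24x) + 225(y² + 20y) = 909.
Complete the square: 289(x + 12)² + 225(y + 10)² = 909 + 41616 + 22500 = 65025
Dividing both sides by 65025: (x + 12)²/225 + (y + 10)²/289 = 1
Ellipse, center (-12, -10), major axis vertical; a² = 289, b² = 225.
a = 17. Vertices at (h, k ± a).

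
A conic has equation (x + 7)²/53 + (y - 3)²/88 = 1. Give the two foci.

Center (-7, 3). The larger denominator 88 sits under the y-term, so the major axis is vertical; a² = 88, b² = 53.
c² = a² - b² = 88 - 53 = 35, so c = √35.
Foci lie on the vertical axis through the center: (h, k ± c).

(-7, 3 - √35) and (-7, 3 + √35)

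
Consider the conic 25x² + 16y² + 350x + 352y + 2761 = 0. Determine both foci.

Group the x- and y-terms: 25(x² + 14x) + 16(y² + 22y) = -2761
Completing the square gives 25(x + 7)² + 16(y + 11)² = -2761 + 1225 + 1936 = 400.
Divide by 400: (x + 7)²/16 + (y + 11)²/25 = 1
Ellipse, center (-7, -11), major axis vertical; a² = 25, b² = 16.
c² = a² - b² = 25 - 16 = 9, so c = 3.
Foci lie on the vertical axis through the center: (h, k ± c).

(-7, -14) and (-7, -8)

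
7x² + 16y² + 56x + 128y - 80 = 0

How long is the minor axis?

Group: 7(x² + 8x) + 16(y² + 8y) = 80
Complete the square in x and y: 7(x + 4)² + 16(y + 4)² = 80 + 112 + 256 = 448
Divide through by 448 to get (x + 4)²/64 + (y + 4)²/28 = 1.
Ellipse, center (-4, -4), major axis horizontal; a² = 64, b² = 28.
b² = 28 so b = 2√7; the minor axis has length 2b = 4√7.

4√7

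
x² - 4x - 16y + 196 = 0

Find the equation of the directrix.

Only x is squared. Complete the square in x: (x - 2)² = 16(y - 12).
Vertex (2, 12); 4p = 16 so p = 4. Opens up.
Directrix is the horizontal line y = k − p = 12 − (4) = 8.

y = 8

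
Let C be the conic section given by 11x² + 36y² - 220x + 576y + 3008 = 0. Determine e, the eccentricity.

Collect terms: 11(x² - 20x) + 36(y² + 16y) = -3008
Complete the square in x and y: 11(x - 10)² + 36(y + 8)² = -3008 + 1100 + 2304 = 396
Divide through by 396 to get (x - 10)²/36 + (y + 8)²/11 = 1.
Ellipse, center (10, -8), major axis horizontal; a² = 36, b² = 11.
c² = a² - b² = 25, so c = 5.
e = c/a = 5/6.

e = 5/6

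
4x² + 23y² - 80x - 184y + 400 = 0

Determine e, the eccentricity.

e = √437/23

Group the x- and y-terms: 4(x² - 20x) + 23(y² - 8y) = -400
4(x - 10)² + 23(y - 4)² = -400 + 400 + 368 = 368
Dividing both sides by 368: (x - 10)²/92 + (y - 4)²/16 = 1
Ellipse, center (10, 4), major axis horizontal; a² = 92, b² = 16.
c² = a² - b² = 76, so c = 2√19.
e = c/a = 2√19/2√23 = √437/23.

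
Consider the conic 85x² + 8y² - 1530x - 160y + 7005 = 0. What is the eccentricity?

e = √6545/85

Group the x- and y-terms: 85(x² - 18x) + 8(y² - 20y) = -7005
Complete the square in x and y: 85(x - 9)² + 8(y - 10)² = -7005 + 6885 + 800 = 680
Divide through by 680 to get (x - 9)²/8 + (y - 10)²/85 = 1.
Ellipse, center (9, 10), major axis vertical; a² = 85, b² = 8.
c² = a² - b² = 77, so c = √77.
e = c/a = √77/√85 = √6545/85.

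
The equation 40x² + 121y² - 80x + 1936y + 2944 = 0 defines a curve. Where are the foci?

Group: 40(x² - 2x) + 121(y² + 16y) = -2944
Completing the square gives 40(x - 1)² + 121(y + 8)² = -2944 + 40 + 7744 = 4840.
Dividing both sides by 4840: (x - 1)²/121 + (y + 8)²/40 = 1
Ellipse, center (1, -8), major axis horizontal; a² = 121, b² = 40.
c² = a² - b² = 121 - 40 = 81, so c = 9.
Foci lie on the horizontal axis through the center: (h ± c, k).

(-8, -8) and (10, -8)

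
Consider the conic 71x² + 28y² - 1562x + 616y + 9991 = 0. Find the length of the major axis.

71(x² - 22x) + 28(y² + 22y) = -9991
Complete the square: 71(x - 11)² + 28(y + 11)² = -9991 + 8591 + 3388 = 1988
Divide through by 1988 to get (x - 11)²/28 + (y + 11)²/71 = 1.
Ellipse, center (11, -11), major axis vertical; a² = 71, b² = 28.
a² = 71 so a = √71; the major axis has length 2a = 2√71.

2√71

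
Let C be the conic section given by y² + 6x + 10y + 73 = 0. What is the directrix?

x = -13/2

Only y is squared. Complete the square in y: (y + 5)² = -6(x + 8).
Vertex (-8, -5); 4p = -6 so p = -3/2. Opens left.
Directrix is the vertical line x = h − p = -8 − (-3/2) = -13/2.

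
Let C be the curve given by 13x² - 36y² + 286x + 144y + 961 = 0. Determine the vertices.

Collect terms: 13(x² + 22x) -36(y² - 4y) = -961
13(x + 11)² -36(y - 2)² = -961 + 1573 - 144 = 468
Divide by 468: (x + 11)²/36 - (y - 2)²/13 = 1
Hyperbola, center (-11, 2), transverse axis horizontal; a² = 36, b² = 13.
a = 6. Vertices at (h ± a, k).

(-17, 2) and (-5, 2)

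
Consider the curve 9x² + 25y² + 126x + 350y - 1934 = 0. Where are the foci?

(-23, -7) and (9, -7)

Group the x- and y-terms: 9(x² + 14x) + 25(y² + 14y) = 1934
Complete the square: 9(x + 7)² + 25(y + 7)² = 1934 + 441 + 1225 = 3600
Divide by 3600: (x + 7)²/400 + (y + 7)²/144 = 1
Ellipse, center (-7, -7), major axis horizontal; a² = 400, b² = 144.
c² = a² - b² = 400 - 144 = 256, so c = 16.
Foci lie on the horizontal axis through the center: (h ± c, k).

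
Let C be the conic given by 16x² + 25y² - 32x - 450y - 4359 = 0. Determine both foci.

(-11, 9) and (13, 9)

16(x² - 2x) + 25(y² - 18y) = 4359
16(x - 1)² + 25(y - 9)² = 4359 + 16 + 2025 = 6400
Divide by 6400: (x - 1)²/400 + (y - 9)²/256 = 1
Ellipse, center (1, 9), major axis horizontal; a² = 400, b² = 256.
c² = a² - b² = 400 - 256 = 144, so c = 12.
Foci lie on the horizontal axis through the center: (h ± c, k).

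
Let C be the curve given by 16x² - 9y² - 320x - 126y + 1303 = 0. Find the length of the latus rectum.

9/2

Group the x- and y-terms: 16(x² - 20x) -9(y² + 14y) = -1303
Completing the square gives 16(x - 10)² -9(y + 7)² = -1303 + 1600 - 441 = -144.
Divide through by -144 to get (y + 7)²/16 - (x - 10)²/9 = 1.
Hyperbola, center (10, -7), transverse axis vertical; a² = 16, b² = 9.
Latus rectum length = 2b²/a = 2·9/4 = 9/2.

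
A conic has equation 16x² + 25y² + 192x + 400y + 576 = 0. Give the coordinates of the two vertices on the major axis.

(-16, -8) and (4, -8)

Collect terms: 16(x² + 12x) + 25(y² + 16y) = -576
16(x + 6)² + 25(y + 8)² = -576 + 576 + 1600 = 1600
Divide by 1600: (x + 6)²/100 + (y + 8)²/64 = 1
Ellipse, center (-6, -8), major axis horizontal; a² = 100, b² = 64.
a = 10. Vertices at (h ± a, k).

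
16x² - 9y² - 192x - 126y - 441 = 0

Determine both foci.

(-4, -7) and (16, -7)

Group the x- and y-terms: 16(x² - 12x) -9(y² + 14y) = 441
Complete the square in x and y: 16(x - 6)² -9(y + 7)² = 441 + 576 - 441 = 576
Divide by 576: (x - 6)²/36 - (y + 7)²/64 = 1
Hyperbola, center (6, -7), transverse axis horizontal; a² = 36, b² = 64.
c² = a² + b² = 36 + 64 = 100, so c = 10.
Foci lie on the horizontal axis through the center: (h ± c, k).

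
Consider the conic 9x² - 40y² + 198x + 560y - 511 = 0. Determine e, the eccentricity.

Group the x- and y-terms: 9(x² + 22x) -40(y² - 14y) = 511
9(x + 11)² -40(y - 7)² = 511 + 1089 - 1960 = -360
Divide by -360: (y - 7)²/9 - (x + 11)²/40 = 1
Hyperbola, center (-11, 7), transverse axis vertical; a² = 9, b² = 40.
c² = a² + b² = 49, so c = 7.
e = c/a = 7/3.

e = 7/3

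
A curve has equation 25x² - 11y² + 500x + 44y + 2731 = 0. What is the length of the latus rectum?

Group the x- and y-terms: 25(x² + 20x) -11(y² - 4y) = -2731
Complete the square in x and y: 25(x + 10)² -11(y - 2)² = -2731 + 2500 - 44 = -275
Divide by -275: (y - 2)²/25 - (x + 10)²/11 = 1
Hyperbola, center (-10, 2), transverse axis vertical; a² = 25, b² = 11.
Latus rectum length = 2b²/a = 2·11/5 = 22/5.

22/5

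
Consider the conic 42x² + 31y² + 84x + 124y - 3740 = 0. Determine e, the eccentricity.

e = √462/42

42(x² + 2x) + 31(y² + 4y) = 3740
42(x + 1)² + 31(y + 2)² = 3740 + 42 + 124 = 3906
Divide by 3906: (x + 1)²/93 + (y + 2)²/126 = 1
Ellipse, center (-1, -2), major axis vertical; a² = 126, b² = 93.
c² = a² - b² = 33, so c = √33.
e = c/a = √33/3√14 = √462/42.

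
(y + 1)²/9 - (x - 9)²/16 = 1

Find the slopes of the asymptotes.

Center (9, -1). The positive term is the y-term, so the transverse axis is vertical; a² = 9, b² = 16.
For a vertical hyperbola the asymptotes have slope ±a/b.
Here that is ±3/4.

3/4 and -3/4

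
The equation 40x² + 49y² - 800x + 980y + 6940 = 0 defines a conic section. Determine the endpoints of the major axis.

Group: 40(x² - 20x) + 49(y² + 20y) = -6940
Completing the square gives 40(x - 10)² + 49(y + 10)² = -6940 + 4000 + 4900 = 1960.
Divide by 1960: (x - 10)²/49 + (y + 10)²/40 = 1
Ellipse, center (10, -10), major axis horizontal; a² = 49, b² = 40.
a = 7. Vertices at (h ± a, k).

(3, -10) and (17, -10)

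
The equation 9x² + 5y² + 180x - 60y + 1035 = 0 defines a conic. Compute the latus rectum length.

10/3

Collect terms: 9(x² + 20x) + 5(y² - 12y) = -1035
9(x + 10)² + 5(y - 6)² = -1035 + 900 + 180 = 45
Divide through by 45 to get (x + 10)²/5 + (y - 6)²/9 = 1.
Ellipse, center (-10, 6), major axis vertical; a² = 9, b² = 5.
Latus rectum length = 2b²/a = 2·5/3 = 10/3.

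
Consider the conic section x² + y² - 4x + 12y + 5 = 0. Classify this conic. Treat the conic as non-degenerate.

No xy term. Coefficients of x² and y² are A = 1, C = 1.
A = C (same sign) ⇒ circle.

circle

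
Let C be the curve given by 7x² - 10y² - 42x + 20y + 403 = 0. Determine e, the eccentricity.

e = √119/7

Collect terms: 7(x² - 6x) -10(y² - 2y) = -403
7(x - 3)² -10(y - 1)² = -403 + 63 - 10 = -350
Divide by -350: (y - 1)²/35 - (x - 3)²/50 = 1
Hyperbola, center (3, 1), transverse axis vertical; a² = 35, b² = 50.
c² = a² + b² = 85, so c = √85.
e = c/a = √85/√35 = √119/7.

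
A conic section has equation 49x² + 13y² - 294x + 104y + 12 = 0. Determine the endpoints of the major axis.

(3, -11) and (3, 3)

49(x² - 6x) + 13(y² + 8y) = -12
Completing the square gives 49(x - 3)² + 13(y + 4)² = -12 + 441 + 208 = 637.
Dividing both sides by 637: (x - 3)²/13 + (y + 4)²/49 = 1
Ellipse, center (3, -4), major axis vertical; a² = 49, b² = 13.
a = 7. Vertices at (h, k ± a).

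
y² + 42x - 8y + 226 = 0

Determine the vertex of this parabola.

(-5, 4)

Only y is squared. Complete the square in y: (y - 4)² = -42(x + 5).
Vertex (-5, 4); 4p = -42 so p = -21/2. Opens left.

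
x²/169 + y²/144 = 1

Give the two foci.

Center (0, 0). The larger denominator 169 sits under the x-term, so the major axis is horizontal; a² = 169, b² = 144.
c² = a² - b² = 169 - 144 = 25, so c = 5.
Foci lie on the horizontal axis through the center: (h ± c, k).

(-5, 0) and (5, 0)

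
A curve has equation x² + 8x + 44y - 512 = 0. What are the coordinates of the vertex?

(-4, 12)

Only x is squared. Complete the square in x: (x + 4)² = -44(y - 12).
Vertex (-4, 12); 4p = -44 so p = -11. Opens down.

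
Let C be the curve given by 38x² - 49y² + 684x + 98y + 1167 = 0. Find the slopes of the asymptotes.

√38/7 and -√38/7

Rearranging, 38(x² + 18x) -49(y² - 2y) = -1167.
Complete the square: 38(x + 9)² -49(y - 1)² = -1167 + 3078 - 49 = 1862
Divide through by 1862 to get (x + 9)²/49 - (y - 1)²/38 = 1.
Hyperbola, center (-9, 1), transverse axis horizontal; a² = 49, b² = 38.
For a horizontal hyperbola the asymptotes have slope ±b/a.
Here that is ±√38/7.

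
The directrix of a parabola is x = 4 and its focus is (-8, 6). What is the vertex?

(-2, 6)

The vertex is the midpoint between the focus and the directrix along the axis of symmetry.
Axis is horizontal (directrix is vertical). Vertex x-coordinate = (-8 + 4)/2 = -2; y-coordinate = 6.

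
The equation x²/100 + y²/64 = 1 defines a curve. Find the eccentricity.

Center (0, 0). The larger denominator 100 sits under the x-term, so the major axis is horizontal; a² = 100, b² = 64.
c² = a² - b² = 36, so c = 6.
e = c/a = 6/10 = 3/5.

e = 3/5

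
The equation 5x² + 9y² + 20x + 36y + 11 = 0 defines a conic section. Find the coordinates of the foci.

Rearranging, 5(x² + 4x) + 9(y² + 4y) = -11.
Complete the square: 5(x + 2)² + 9(y + 2)² = -11 + 20 + 36 = 45
Divide through by 45 to get (x + 2)²/9 + (y + 2)²/5 = 1.
Ellipse, center (-2, -2), major axis horizontal; a² = 9, b² = 5.
c² = a² - b² = 9 - 5 = 4, so c = 2.
Foci lie on the horizontal axis through the center: (h ± c, k).

(-4, -2) and (0, -2)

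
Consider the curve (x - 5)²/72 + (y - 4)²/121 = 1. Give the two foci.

(5, -3) and (5, 11)

Center (5, 4). The larger denominator 121 sits under the y-term, so the major axis is vertical; a² = 121, b² = 72.
c² = a² - b² = 121 - 72 = 49, so c = 7.
Foci lie on the vertical axis through the center: (h, k ± c).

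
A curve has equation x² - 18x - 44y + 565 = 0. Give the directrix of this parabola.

y = 0

Only x is squared. Complete the square in x: (x - 9)² = 44(y - 11).
Vertex (9, 11); 4p = 44 so p = 11. Opens up.
Directrix is the horizontal line y = k − p = 11 − (11) = 0.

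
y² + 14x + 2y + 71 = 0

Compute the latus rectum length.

14

Only y is squared. Complete the square in y: (y + 1)² = -14(x + 5).
Vertex (-5, -1); 4p = -14 so p = -7/2. Opens left.
Latus rectum length = |4p| = 14.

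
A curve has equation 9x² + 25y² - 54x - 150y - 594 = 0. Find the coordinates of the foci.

9(x² - 6x) + 25(y² - 6y) = 594
9(x - 3)² + 25(y - 3)² = 594 + 81 + 225 = 900
Divide through by 900 to get (x - 3)²/100 + (y - 3)²/36 = 1.
Ellipse, center (3, 3), major axis horizontal; a² = 100, b² = 36.
c² = a² - b² = 100 - 36 = 64, so c = 8.
Foci lie on the horizontal axis through the center: (h ± c, k).

(-5, 3) and (11, 3)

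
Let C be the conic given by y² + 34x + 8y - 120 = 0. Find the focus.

Only y is squared. Complete the square in y: (y + 4)² = -34(x - 4).
Vertex (4, -4); 4p = -34 so p = -17/2. Opens left.
Focus is p units from the vertex along the axis: (h + p, k).

(-9/2, -4)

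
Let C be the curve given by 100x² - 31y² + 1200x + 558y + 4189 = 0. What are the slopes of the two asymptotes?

Group: 100(x² + 12x) -31(y² - 18y) = -4189
Completing the square gives 100(x + 6)² -31(y - 9)² = -4189 + 3600 - 2511 = -3100.
Dividing both sides by -3100: (y - 9)²/100 - (x + 6)²/31 = 1
Hyperbola, center (-6, 9), transverse axis vertical; a² = 100, b² = 31.
For a vertical hyperbola the asymptotes have slope ±a/b.
Here that is ±10/√31 = ±10√31/31.

10√31/31 and -10√31/31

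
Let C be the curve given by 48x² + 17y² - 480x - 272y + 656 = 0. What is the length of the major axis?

8√6

Group the x- and y-terms: 48(x² - 10x) + 17(y² - 16y) = -656
Completing the square gives 48(x - 5)² + 17(y - 8)² = -656 + 1200 + 1088 = 1632.
Divide through by 1632 to get (x - 5)²/34 + (y - 8)²/96 = 1.
Ellipse, center (5, 8), major axis vertical; a² = 96, b² = 34.
a² = 96 so a = 4√6; the major axis has length 2a = 8√6.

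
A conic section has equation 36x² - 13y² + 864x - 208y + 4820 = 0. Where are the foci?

(-12, -15) and (-12, -1)

Rearranging, 36(x² + 24x) -13(y² + 16y) = -4820.
Complete the square in x and y: 36(x + 12)² -13(y + 8)² = -4820 + 5184 - 832 = -468
Dividing both sides by -468: (y + 8)²/36 - (x + 12)²/13 = 1
Hyperbola, center (-12, -8), transverse axis vertical; a² = 36, b² = 13.
c² = a² + b² = 36 + 13 = 49, so c = 7.
Foci lie on the vertical axis through the center: (h, k ± c).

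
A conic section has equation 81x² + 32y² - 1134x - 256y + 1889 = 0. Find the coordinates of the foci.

(7, -3) and (7, 11)

Rearranging, 81(x² - 14x) + 32(y² - 8y) = -1889.
Complete the square in x and y: 81(x - 7)² + 32(y - 4)² = -1889 + 3969 + 512 = 2592
Dividing both sides by 2592: (x - 7)²/32 + (y - 4)²/81 = 1
Ellipse, center (7, 4), major axis vertical; a² = 81, b² = 32.
c² = a² - b² = 81 - 32 = 49, so c = 7.
Foci lie on the vertical axis through the center: (h, k ± c).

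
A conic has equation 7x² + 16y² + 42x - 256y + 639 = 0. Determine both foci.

(-9, 8) and (3, 8)

Rearranging, 7(x² + 6x) + 16(y² - 16y) = -639.
Completing the square gives 7(x + 3)² + 16(y - 8)² = -639 + 63 + 1024 = 448.
Dividing both sides by 448: (x + 3)²/64 + (y - 8)²/28 = 1
Ellipse, center (-3, 8), major axis horizontal; a² = 64, b² = 28.
c² = a² - b² = 64 - 28 = 36, so c = 6.
Foci lie on the horizontal axis through the center: (h ± c, k).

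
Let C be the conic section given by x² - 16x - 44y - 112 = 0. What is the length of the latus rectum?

Only x is squared. Complete the square in x: (x - 8)² = 44(y + 4).
Vertex (8, -4); 4p = 44 so p = 11. Opens up.
Latus rectum length = |4p| = 44.

44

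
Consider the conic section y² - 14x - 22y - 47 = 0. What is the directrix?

Only y is squared. Complete the square in y: (y - 11)² = 14(x + 12).
Vertex (-12, 11); 4p = 14 so p = 7/2. Opens right.
Directrix is the vertical line x = h − p = -12 − (7/2) = -31/2.

x = -31/2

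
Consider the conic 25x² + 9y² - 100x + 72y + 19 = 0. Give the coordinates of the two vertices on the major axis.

(2, -9) and (2, 1)

Rearranging, 25(x² - 4x) + 9(y² + 8y) = -19.
Complete the square: 25(x - 2)² + 9(y + 4)² = -19 + 100 + 144 = 225
Dividing both sides by 225: (x - 2)²/9 + (y + 4)²/25 = 1
Ellipse, center (2, -4), major axis vertical; a² = 25, b² = 9.
a = 5. Vertices at (h, k ± a).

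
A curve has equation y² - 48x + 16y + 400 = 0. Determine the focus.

(19, -8)

Only y is squared. Complete the square in y: (y + 8)² = 48(x - 7).
Vertex (7, -8); 4p = 48 so p = 12. Opens right.
Focus is p units from the vertex along the axis: (h + p, k).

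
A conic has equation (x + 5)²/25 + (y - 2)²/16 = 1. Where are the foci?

(-8, 2) and (-2, 2)

Center (-5, 2). The larger denominator 25 sits under the x-term, so the major axis is horizontal; a² = 25, b² = 16.
c² = a² - b² = 25 - 16 = 9, so c = 3.
Foci lie on the horizontal axis through the center: (h ± c, k).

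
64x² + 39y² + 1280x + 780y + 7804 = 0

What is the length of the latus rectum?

39/4

64(x² + 20x) + 39(y² + 20y) = -7804
Complete the square in x and y: 64(x + 10)² + 39(y + 10)² = -7804 + 6400 + 3900 = 2496
Divide by 2496: (x + 10)²/39 + (y + 10)²/64 = 1
Ellipse, center (-10, -10), major axis vertical; a² = 64, b² = 39.
Latus rectum length = 2b²/a = 2·39/8 = 39/4.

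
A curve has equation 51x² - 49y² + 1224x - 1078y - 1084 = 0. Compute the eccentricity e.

e = 10/7

Group the x- and y-terms: 51(x² + 24x) -49(y² + 22y) = 1084
51(x + 12)² -49(y + 11)² = 1084 + 7344 - 5929 = 2499
Divide by 2499: (x + 12)²/49 - (y + 11)²/51 = 1
Hyperbola, center (-12, -11), transverse axis horizontal; a² = 49, b² = 51.
c² = a² + b² = 100, so c = 10.
e = c/a = 10/7.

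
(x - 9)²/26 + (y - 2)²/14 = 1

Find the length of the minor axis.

2√14

Center (9, 2). The larger denominator 26 sits under the x-term, so the major axis is horizontal; a² = 26, b² = 14.
b² = 14 so b = √14; the minor axis has length 2b = 2√14.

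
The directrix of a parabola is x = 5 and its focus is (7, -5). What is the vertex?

The vertex is the midpoint between the focus and the directrix along the axis of symmetry.
Axis is horizontal (directrix is vertical). Vertex x-coordinate = (7 + 5)/2 = 6; y-coordinate = -5.

(6, -5)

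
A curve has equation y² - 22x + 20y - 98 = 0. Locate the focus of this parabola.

(-7/2, -10)

Only y is squared. Complete the square in y: (y + 10)² = 22(x + 9).
Vertex (-9, -10); 4p = 22 so p = 11/2. Opens right.
Focus is p units from the vertex along the axis: (h + p, k).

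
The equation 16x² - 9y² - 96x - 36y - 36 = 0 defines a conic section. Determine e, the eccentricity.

16(x² - 6x) -9(y² + 4y) = 36
Complete the square in x and y: 16(x - 3)² -9(y + 2)² = 36 + 144 - 36 = 144
Dividing both sides by 144: (x - 3)²/9 - (y + 2)²/16 = 1
Hyperbola, center (3, -2), transverse axis horizontal; a² = 9, b² = 16.
c² = a² + b² = 25, so c = 5.
e = c/a = 5/3.

e = 5/3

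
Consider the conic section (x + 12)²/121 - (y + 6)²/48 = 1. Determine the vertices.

(-23, -6) and (-1, -6)

Center (-12, -6). The positive term is the x-term, so the transverse axis is horizontal; a² = 121, b² = 48.
a = 11. Vertices at (h ± a, k).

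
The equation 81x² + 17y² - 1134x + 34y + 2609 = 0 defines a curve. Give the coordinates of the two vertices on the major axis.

(7, -10) and (7, 8)

Group: 81(x² - 14x) + 17(y² + 2y) = -2609
Complete the square in x and y: 81(x - 7)² + 17(y + 1)² = -2609 + 3969 + 17 = 1377
Dividing both sides by 1377: (x - 7)²/17 + (y + 1)²/81 = 1
Ellipse, center (7, -1), major axis vertical; a² = 81, b² = 17.
a = 9. Vertices at (h, k ± a).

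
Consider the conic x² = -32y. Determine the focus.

(0, -8)

Vertex (0, 0); 4p = -32 so p = -8. Opens down.
Focus is p units from the vertex along the axis: (h, k + p).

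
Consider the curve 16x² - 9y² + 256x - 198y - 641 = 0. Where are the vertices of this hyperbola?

(-14, -11) and (-2, -11)

Group the x- and y-terms: 16(x² + 16x) -9(y² + 22y) = 641
Complete the square: 16(x + 8)² -9(y + 11)² = 641 + 1024 - 1089 = 576
Divide by 576: (x + 8)²/36 - (y + 11)²/64 = 1
Hyperbola, center (-8, -11), transverse axis horizontal; a² = 36, b² = 64.
a = 6. Vertices at (h ± a, k).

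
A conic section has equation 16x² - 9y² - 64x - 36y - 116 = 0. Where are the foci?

Collect terms: 16(x² - 4x) -9(y² + 4y) = 116
Complete the square in x and y: 16(x - 2)² -9(y + 2)² = 116 + 64 - 36 = 144
Divide by 144: (x - 2)²/9 - (y + 2)²/16 = 1
Hyperbola, center (2, -2), transverse axis horizontal; a² = 9, b² = 16.
c² = a² + b² = 9 + 16 = 25, so c = 5.
Foci lie on the horizontal axis through the center: (h ± c, k).

(-3, -2) and (7, -2)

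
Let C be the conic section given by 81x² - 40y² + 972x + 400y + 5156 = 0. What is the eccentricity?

Rearranging, 81(x² + 12x) -40(y² - 10y) = -5156.
Completing the square gives 81(x + 6)² -40(y - 5)² = -5156 + 2916 - 1000 = -3240.
Divide through by -3240 to get (y - 5)²/81 - (x + 6)²/40 = 1.
Hyperbola, center (-6, 5), transverse axis vertical; a² = 81, b² = 40.
c² = a² + b² = 121, so c = 11.
e = c/a = 11/9.

e = 11/9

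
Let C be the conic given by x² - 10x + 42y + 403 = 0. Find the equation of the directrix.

y = 3/2

Only x is squared. Complete the square in x: (x - 5)² = -42(y + 9).
Vertex (5, -9); 4p = -42 so p = -21/2. Opens down.
Directrix is the horizontal line y = k − p = -9 − (-21/2) = 3/2.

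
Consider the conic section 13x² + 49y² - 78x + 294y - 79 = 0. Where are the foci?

Group the x- and y-terms: 13(x² - 6x) + 49(y² + 6y) = 79
Complete the square in x and y: 13(x - 3)² + 49(y + 3)² = 79 + 117 + 441 = 637
Dividing both sides by 637: (x - 3)²/49 + (y + 3)²/13 = 1
Ellipse, center (3, -3), major axis horizontal; a² = 49, b² = 13.
c² = a² - b² = 49 - 13 = 36, so c = 6.
Foci lie on the horizontal axis through the center: (h ± c, k).

(-3, -3) and (9, -3)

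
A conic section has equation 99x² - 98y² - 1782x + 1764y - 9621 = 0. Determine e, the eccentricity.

e = √394/14

99(x² - 18x) -98(y² - 18y) = 9621
Completing the square gives 99(x - 9)² -98(y - 9)² = 9621 + 8019 - 7938 = 9702.
Divide by 9702: (x - 9)²/98 - (y - 9)²/99 = 1
Hyperbola, center (9, 9), transverse axis horizontal; a² = 98, b² = 99.
c² = a² + b² = 197, so c = √197.
e = c/a = √197/7√2 = √394/14.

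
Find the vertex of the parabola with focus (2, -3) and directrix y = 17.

(2, 7)

The vertex is the midpoint between the focus and the directrix along the axis of symmetry.
Axis is vertical (directrix is horizontal). Vertex y-coordinate = (-3 + 17)/2 = 7; x-coordinate = 2.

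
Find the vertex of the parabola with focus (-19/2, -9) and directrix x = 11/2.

(-2, -9)

The vertex is the midpoint between the focus and the directrix along the axis of symmetry.
Axis is horizontal (directrix is vertical). Vertex x-coordinate = (-19/2 + 11/2)/2 = -2; y-coordinate = -9.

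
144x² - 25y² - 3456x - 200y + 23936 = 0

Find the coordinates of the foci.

144(x² - 24x) -25(y² + 8y) = -23936
144(x - 12)² -25(y + 4)² = -23936 + 20736 - 400 = -3600
Divide through by -3600 to get (y + 4)²/144 - (x - 12)²/25 = 1.
Hyperbola, center (12, -4), transverse axis vertical; a² = 144, b² = 25.
c² = a² + b² = 144 + 25 = 169, so c = 13.
Foci lie on the vertical axis through the center: (h, k ± c).

(12, -17) and (12, 9)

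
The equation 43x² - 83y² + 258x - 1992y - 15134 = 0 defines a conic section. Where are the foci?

Group: 43(x² + 6x) -83(y² + 24y) = 15134
Complete the square in x and y: 43(x + 3)² -83(y + 12)² = 15134 + 387 - 11952 = 3569
Divide by 3569: (x + 3)²/83 - (y + 12)²/43 = 1
Hyperbola, center (-3, -12), transverse axis horizontal; a² = 83, b² = 43.
c² = a² + b² = 83 + 43 = 126, so c = 3√14.
Foci lie on the horizontal axis through the center: (h ± c, k).

(-3 - 3√14, -12) and (-3 + 3√14, -12)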